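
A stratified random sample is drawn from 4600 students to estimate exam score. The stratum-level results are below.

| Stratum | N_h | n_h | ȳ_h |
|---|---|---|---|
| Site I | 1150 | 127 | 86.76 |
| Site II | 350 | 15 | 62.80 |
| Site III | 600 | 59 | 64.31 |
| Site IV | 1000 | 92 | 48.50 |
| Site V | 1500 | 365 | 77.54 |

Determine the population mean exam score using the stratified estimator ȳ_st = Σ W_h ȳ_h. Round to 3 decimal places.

N = Σ N_h = 4600. Stratum weights W_h = N_h/N.
ȳ_st = (1150·86.76 + 350·62.80 + 600·64.31 + 1000·48.50 + 1500·77.54) / 4600 = 70.68478

ȳ_st ≈ 70.685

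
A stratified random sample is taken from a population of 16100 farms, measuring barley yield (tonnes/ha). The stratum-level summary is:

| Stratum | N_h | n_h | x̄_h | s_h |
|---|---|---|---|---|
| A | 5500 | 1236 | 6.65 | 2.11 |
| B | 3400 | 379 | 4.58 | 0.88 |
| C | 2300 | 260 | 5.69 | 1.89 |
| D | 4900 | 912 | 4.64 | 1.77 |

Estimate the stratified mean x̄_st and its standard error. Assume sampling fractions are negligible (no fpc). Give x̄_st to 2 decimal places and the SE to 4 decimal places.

x̄_st = Σ W_h x̄_h = (5500·6.65 + 3400·4.58 + 2300·5.69 + 4900·4.64)/16100 = 5.46398
V̂(x̄_st) = Σ W_h² s_h²/n_h, with W_h = N_h/N and N = 16100:
  stratum A: (5500/16100)²·2.11²/1236 = 0.000420359
  stratum B: (3400/16100)²·0.88²/379 = 9.11239e-05
  stratum C: (2300/16100)²·1.89²/260 = 0.000280385
  stratum D: (4900/16100)²·1.77²/912 = 0.000318194
V̂(x̄_st) = 0.00111006
SE(x̄_st) = √0.00111006 = 0.0333176

x̄_st ≈ 5.46, SE ≈ 0.0333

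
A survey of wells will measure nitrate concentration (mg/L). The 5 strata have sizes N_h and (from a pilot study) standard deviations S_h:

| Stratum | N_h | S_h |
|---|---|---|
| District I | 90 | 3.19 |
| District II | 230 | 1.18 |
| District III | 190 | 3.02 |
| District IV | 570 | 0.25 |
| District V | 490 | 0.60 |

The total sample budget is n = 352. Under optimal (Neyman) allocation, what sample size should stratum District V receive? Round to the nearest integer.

Neyman allocation: n_h = n · N_h S_h / Σ N_i S_i, with n = 352.
  stratum District I: N_h·S_h = 90·3.19 = 287.10
  stratum District II: N_h·S_h = 230·1.18 = 271.40
  stratum District III: N_h·S_h = 190·3.02 = 573.80
  stratum District IV: N_h·S_h = 570·0.25 = 142.50
  stratum District V: N_h·S_h = 490·0.60 = 294.00
Σ N_h S_h = 1568.80
n for stratum District V = 352·294.00/1568.80 = 65.966 → 66

66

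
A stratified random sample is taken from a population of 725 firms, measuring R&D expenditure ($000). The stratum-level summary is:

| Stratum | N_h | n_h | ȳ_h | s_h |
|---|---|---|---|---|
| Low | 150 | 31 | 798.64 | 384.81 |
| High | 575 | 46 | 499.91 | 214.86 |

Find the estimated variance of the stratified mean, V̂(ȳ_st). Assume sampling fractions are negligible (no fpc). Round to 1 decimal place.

V̂(ȳ_st) = Σ W_h² s_h²/n_h, with W_h = N_h/N and N = 725:
  stratum Low: (150/725)²·384.81²/31 = 204.474
  stratum High: (575/725)²·214.86²/46 = 631.267
V̂(ȳ_st) = 835.741

V̂(ȳ_st) ≈ 835.7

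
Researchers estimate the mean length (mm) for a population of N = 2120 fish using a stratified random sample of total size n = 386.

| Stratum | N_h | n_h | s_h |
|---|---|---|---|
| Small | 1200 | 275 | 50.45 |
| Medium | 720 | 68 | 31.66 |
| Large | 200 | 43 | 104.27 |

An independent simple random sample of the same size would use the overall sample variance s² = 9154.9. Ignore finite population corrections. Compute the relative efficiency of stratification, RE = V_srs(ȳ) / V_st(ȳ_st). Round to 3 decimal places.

RE ≈ 3.429

V̂(ȳ_st) = Σ W_h² s_h²/n_h, with W_h = N_h/N and N = 2120:
  stratum Small: (1200/2120)²·50.45²/275 = 2.96538
  stratum Medium: (720/2120)²·31.66²/68 = 1.70022
  stratum Large: (200/2120)²·104.27²/43 = 2.25029
V_st = 6.91589
V_srs = s²/n = 9154.9/386 = 23.7174
Relative efficiency = V_srs / V_st = 23.7174/6.91589 = 3.4294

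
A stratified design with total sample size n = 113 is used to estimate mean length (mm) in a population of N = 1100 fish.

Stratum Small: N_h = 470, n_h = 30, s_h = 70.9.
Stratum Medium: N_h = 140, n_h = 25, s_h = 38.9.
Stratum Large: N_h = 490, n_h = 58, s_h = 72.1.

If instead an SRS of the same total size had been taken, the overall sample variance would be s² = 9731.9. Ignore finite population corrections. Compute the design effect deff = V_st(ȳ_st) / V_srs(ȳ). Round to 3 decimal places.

deff ≈ 0.573

V̂(ȳ_st) = Σ W_h² s_h²/n_h, with W_h = N_h/N and N = 1100:
  stratum Small: (470/1100)²·70.9²/30 = 30.5901
  stratum Medium: (140/1100)²·38.9²/25 = 0.98046
  stratum Large: (490/1100)²·72.1²/58 = 17.7848
V_st = 49.3554
V_srs = s²/n = 9731.9/113 = 86.123
deff = V_st / V_srs = 49.3554/86.123 = 0.5731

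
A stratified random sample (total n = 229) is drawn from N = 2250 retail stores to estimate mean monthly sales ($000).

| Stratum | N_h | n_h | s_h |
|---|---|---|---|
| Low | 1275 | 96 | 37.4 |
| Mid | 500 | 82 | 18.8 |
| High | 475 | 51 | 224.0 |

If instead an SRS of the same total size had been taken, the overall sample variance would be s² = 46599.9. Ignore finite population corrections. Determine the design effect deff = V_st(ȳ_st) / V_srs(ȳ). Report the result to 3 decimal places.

deff ≈ 0.240

V̂(ȳ_st) = Σ W_h² s_h²/n_h, with W_h = N_h/N and N = 2250:
  stratum Low: (1275/2250)²·37.4²/96 = 4.67872
  stratum Mid: (500/2250)²·18.8²/82 = 0.212852
  stratum High: (475/2250)²·224.0²/51 = 43.8478
V_st = 48.7394
V_srs = s²/n = 46599.9/229 = 203.493
deff = V_st / V_srs = 48.7394/203.493 = 0.2395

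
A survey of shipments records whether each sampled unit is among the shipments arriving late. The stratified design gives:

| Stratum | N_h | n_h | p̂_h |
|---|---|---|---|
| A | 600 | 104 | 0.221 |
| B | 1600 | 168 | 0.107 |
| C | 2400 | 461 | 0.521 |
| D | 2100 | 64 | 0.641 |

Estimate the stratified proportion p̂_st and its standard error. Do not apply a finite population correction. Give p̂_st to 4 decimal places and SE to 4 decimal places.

N = 6700; stratum weights W_h = N_h/N.
p̂_st = Σ W_h p̂_h = (600·0.221 + 1600·0.107 + 2400·0.521 + 2100·0.641)/6700 = 0.43288
V̂(p̂_st) = Σ W_h² p̂_h(1−p̂_h)/(n_h−1):
  stratum A: (600/6700)²·0.221·0.779/103 = 1.34043e-05
  stratum B: (1600/6700)²·0.107·0.893/167 = 3.26294e-05
  stratum C: (2400/6700)²·0.521·0.479/460 = 6.96127e-05
  stratum D: (2100/6700)²·0.641·0.359/63 = 0.00035884
V̂(p̂_st) = 0.000474486; SE = √V̂ = 0.0217827

p̂_st ≈ 0.4329, SE ≈ 0.0218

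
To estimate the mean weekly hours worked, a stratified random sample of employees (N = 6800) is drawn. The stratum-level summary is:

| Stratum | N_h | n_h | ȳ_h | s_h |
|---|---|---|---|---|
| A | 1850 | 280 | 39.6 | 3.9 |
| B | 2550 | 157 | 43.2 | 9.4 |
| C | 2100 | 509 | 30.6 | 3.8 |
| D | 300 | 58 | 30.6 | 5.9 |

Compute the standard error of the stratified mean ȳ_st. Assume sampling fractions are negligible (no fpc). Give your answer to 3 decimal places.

SE(ȳ_st) ≈ 0.295

V̂(ȳ_st) = Σ W_h² s_h²/n_h, with W_h = N_h/N and N = 6800:
  stratum A: (1850/6800)²·3.9²/280 = 0.00402066
  stratum B: (2550/6800)²·9.4²/157 = 0.0791441
  stratum C: (2100/6800)²·3.8²/509 = 0.00270564
  stratum D: (300/6800)²·5.9²/58 = 0.00116816
V̂(ȳ_st) = 0.0870386
SE(ȳ_st) = √0.0870386 = 0.295023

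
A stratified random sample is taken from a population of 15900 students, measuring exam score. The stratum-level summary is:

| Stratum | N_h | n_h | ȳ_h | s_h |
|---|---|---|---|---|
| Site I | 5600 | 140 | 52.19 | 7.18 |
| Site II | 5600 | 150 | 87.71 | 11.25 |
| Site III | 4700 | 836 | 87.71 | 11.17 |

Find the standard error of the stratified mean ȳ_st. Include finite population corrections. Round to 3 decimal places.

V̂(ȳ_st) = Σ W_h² (1 − n_h/N_h) s_h²/n_h, with W_h = N_h/N and N = 15900:
  stratum Site I: (5600/15900)²·(1 − 140/5600)·7.18²/140 = 0.0445356
  stratum Site II: (5600/15900)²·(1 − 150/5600)·11.25²/150 = 0.10186
  stratum Site III: (4700/15900)²·(1 − 836/4700)·11.17²/836 = 0.0107211
V̂(ȳ_st) = 0.157117
SE(ȳ_st) = √0.157117 = 0.39638

SE(ȳ_st) ≈ 0.396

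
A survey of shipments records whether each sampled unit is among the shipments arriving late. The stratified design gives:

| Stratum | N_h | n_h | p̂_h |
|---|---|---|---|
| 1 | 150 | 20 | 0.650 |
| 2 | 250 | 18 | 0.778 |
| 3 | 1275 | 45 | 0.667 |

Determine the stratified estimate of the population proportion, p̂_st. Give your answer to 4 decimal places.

N = 1675; stratum weights W_h = N_h/N.
p̂_st = Σ W_h p̂_h = (150·0.650 + 250·0.778 + 1275·0.667)/1675 = 0.68204

p̂_st ≈ 0.6820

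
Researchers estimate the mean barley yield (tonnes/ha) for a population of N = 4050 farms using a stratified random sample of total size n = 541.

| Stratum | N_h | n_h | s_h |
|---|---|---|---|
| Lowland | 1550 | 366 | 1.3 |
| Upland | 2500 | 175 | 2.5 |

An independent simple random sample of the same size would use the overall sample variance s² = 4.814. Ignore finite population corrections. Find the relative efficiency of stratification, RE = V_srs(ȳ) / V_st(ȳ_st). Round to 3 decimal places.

RE ≈ 0.623

V̂(ȳ_st) = Σ W_h² s_h²/n_h, with W_h = N_h/N and N = 4050:
  stratum Lowland: (1550/4050)²·1.3²/366 = 0.00067633
  stratum Upland: (2500/4050)²·2.5²/175 = 0.0136086
V_st = 0.0142849
V_srs = s²/n = 4.814/541 = 0.00889834
Relative efficiency = V_srs / V_st = 0.00889834/0.0142849 = 0.6229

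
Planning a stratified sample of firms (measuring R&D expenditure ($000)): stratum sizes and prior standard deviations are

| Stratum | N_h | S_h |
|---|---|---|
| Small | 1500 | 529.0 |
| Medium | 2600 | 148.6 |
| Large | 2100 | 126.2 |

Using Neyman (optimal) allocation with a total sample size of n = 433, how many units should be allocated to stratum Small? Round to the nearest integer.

238

Neyman allocation: n_h = n · N_h S_h / Σ N_i S_i, with n = 433.
  stratum Small: N_h·S_h = 1500·529.0 = 793500.00
  stratum Medium: N_h·S_h = 2600·148.6 = 386360.00
  stratum Large: N_h·S_h = 2100·126.2 = 265020.00
Σ N_h S_h = 1444880.00
n for stratum Small = 433·793500.00/1444880.00 = 237.795 → 238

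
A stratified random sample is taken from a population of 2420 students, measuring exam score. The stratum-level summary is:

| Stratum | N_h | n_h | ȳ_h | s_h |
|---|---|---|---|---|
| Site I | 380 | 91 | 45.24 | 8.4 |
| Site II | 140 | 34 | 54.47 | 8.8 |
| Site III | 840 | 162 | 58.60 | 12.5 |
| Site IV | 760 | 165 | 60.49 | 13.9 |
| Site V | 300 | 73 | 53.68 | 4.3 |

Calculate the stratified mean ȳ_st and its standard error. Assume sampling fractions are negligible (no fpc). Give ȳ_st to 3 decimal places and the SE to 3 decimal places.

ȳ_st = Σ W_h ȳ_h = (380·45.24 + 140·54.47 + 840·58.60 + 760·60.49 + 300·53.68)/2420 = 56.24686
V̂(ȳ_st) = Σ W_h² s_h²/n_h, with W_h = N_h/N and N = 2420:
  stratum Site I: (380/2420)²·8.4²/91 = 0.0191185
  stratum Site II: (140/2420)²·8.8²/34 = 0.00762275
  stratum Site III: (840/2420)²·12.5²/162 = 0.116207
  stratum Site IV: (760/2420)²·13.9²/165 = 0.115489
  stratum Site V: (300/2420)²·4.3²/73 = 0.00389247
V̂(ȳ_st) = 0.26233
SE(ȳ_st) = √0.26233 = 0.512182

ȳ_st ≈ 56.247, SE ≈ 0.512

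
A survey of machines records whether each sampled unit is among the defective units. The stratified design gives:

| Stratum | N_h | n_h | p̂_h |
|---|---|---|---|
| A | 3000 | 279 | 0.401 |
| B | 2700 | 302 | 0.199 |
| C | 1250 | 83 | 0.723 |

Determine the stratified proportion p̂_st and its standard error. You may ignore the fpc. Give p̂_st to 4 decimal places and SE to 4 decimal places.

p̂_st ≈ 0.3804, SE ≈ 0.0179

N = 6950; stratum weights W_h = N_h/N.
p̂_st = Σ W_h p̂_h = (3000·0.401 + 2700·0.199 + 1250·0.723)/6950 = 0.38044
V̂(p̂_st) = Σ W_h² p̂_h(1−p̂_h)/(n_h−1):
  stratum A: (3000/6950)²·0.401·0.599/278 = 0.00016099
  stratum B: (2700/6950)²·0.199·0.801/301 = 7.9924e-05
  stratum C: (1250/6950)²·0.723·0.277/82 = 7.9005e-05
V̂(p̂_st) = 0.000319919; SE = √V̂ = 0.0178863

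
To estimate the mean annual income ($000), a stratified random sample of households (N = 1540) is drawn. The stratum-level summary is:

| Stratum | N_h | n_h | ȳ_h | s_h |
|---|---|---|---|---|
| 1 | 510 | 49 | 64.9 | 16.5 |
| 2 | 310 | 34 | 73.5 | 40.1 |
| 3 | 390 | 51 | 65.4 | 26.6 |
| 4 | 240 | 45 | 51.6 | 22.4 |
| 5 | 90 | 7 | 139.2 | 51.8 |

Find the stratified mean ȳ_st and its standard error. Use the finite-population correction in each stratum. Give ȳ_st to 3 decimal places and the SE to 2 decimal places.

ȳ_st ≈ 69.027, SE ≈ 2.11

ȳ_st = Σ W_h ȳ_h = (510·64.9 + 310·73.5 + 390·65.4 + 240·51.6 + 90·139.2)/1540 = 69.02727
V̂(ȳ_st) = Σ W_h² (1 − n_h/N_h) s_h²/n_h, with W_h = N_h/N and N = 1540:
  stratum 1: (510/1540)²·(1 − 49/510)·16.5²/49 = 0.55081
  stratum 2: (310/1540)²·(1 − 34/310)·40.1²/34 = 1.70624
  stratum 3: (390/1540)²·(1 − 51/390)·26.6²/51 = 0.773421
  stratum 4: (240/1540)²·(1 − 45/240)·22.4²/45 = 0.220033
  stratum 5: (90/1540)²·(1 − 7/90)·51.8²/7 = 1.20737
V̂(ȳ_st) = 4.45787
SE(ȳ_st) = √4.45787 = 2.11137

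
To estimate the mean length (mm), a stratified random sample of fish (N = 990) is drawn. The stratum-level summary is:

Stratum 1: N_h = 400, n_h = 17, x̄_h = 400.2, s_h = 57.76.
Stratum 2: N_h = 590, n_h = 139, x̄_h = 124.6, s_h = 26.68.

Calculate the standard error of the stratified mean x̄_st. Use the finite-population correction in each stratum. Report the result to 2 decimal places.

SE(x̄_st) ≈ 5.66

V̂(x̄_st) = Σ W_h² (1 − n_h/N_h) s_h²/n_h, with W_h = N_h/N and N = 990:
  stratum 1: (400/990)²·(1 − 17/400)·57.76²/17 = 30.6757
  stratum 2: (590/990)²·(1 − 139/590)·26.68²/139 = 1.39032
V̂(x̄_st) = 32.066
SE(x̄_st) = √32.066 = 5.66268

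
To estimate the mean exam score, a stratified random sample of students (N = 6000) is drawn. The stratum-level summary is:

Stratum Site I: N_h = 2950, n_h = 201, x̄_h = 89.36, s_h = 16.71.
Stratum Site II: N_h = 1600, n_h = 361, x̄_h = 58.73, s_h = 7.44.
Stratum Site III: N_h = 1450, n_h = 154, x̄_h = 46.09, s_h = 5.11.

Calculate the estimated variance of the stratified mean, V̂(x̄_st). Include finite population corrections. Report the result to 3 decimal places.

V̂(x̄_st) = Σ W_h² (1 − n_h/N_h) s_h²/n_h, with W_h = N_h/N and N = 6000:
  stratum Site I: (2950/6000)²·(1 − 201/2950)·16.71²/201 = 0.312933
  stratum Site II: (1600/6000)²·(1 − 361/1600)·7.44²/361 = 0.0084436
  stratum Site III: (1450/6000)²·(1 − 154/1450)·5.11²/154 = 0.00885098
V̂(x̄_st) = 0.330227

V̂(x̄_st) ≈ 0.330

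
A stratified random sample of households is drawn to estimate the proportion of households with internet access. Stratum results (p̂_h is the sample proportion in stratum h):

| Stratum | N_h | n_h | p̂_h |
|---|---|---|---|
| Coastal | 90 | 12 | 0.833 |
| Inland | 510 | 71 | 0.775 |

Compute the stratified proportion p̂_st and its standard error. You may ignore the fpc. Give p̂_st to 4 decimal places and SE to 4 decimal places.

p̂_st ≈ 0.7837, SE ≈ 0.0457

N = 600; stratum weights W_h = N_h/N.
p̂_st = Σ W_h p̂_h = (90·0.833 + 510·0.775)/600 = 0.78370
V̂(p̂_st) = Σ W_h² p̂_h(1−p̂_h)/(n_h−1):
  stratum Coastal: (90/600)²·0.833·0.167/11 = 0.000284545
  stratum Inland: (510/600)²·0.775·0.225/70 = 0.0017998
V̂(p̂_st) = 0.00208434; SE = √V̂ = 0.0456546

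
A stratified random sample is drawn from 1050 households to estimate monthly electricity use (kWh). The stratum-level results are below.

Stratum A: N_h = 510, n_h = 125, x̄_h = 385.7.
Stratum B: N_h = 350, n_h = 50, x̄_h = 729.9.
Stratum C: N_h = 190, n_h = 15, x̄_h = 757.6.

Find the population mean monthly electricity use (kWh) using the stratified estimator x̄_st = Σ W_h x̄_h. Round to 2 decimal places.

N = Σ N_h = 1050. Stratum weights W_h = N_h/N.
x̄_st = (510·385.7 + 350·729.9 + 190·757.6) / 1050 = 567.7295

x̄_st ≈ 567.73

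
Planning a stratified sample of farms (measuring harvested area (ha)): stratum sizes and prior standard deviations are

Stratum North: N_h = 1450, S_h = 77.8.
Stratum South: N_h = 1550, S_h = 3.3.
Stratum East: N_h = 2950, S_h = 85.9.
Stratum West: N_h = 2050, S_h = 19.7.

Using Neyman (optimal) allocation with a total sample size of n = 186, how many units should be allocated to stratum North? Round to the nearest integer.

51

Neyman allocation: n_h = n · N_h S_h / Σ N_i S_i, with n = 186.
  stratum North: N_h·S_h = 1450·77.8 = 112810.00
  stratum South: N_h·S_h = 1550·3.3 = 5115.00
  stratum East: N_h·S_h = 2950·85.9 = 253405.00
  stratum West: N_h·S_h = 2050·19.7 = 40385.00
Σ N_h S_h = 411715.00
n for stratum North = 186·112810.00/411715.00 = 50.964 → 51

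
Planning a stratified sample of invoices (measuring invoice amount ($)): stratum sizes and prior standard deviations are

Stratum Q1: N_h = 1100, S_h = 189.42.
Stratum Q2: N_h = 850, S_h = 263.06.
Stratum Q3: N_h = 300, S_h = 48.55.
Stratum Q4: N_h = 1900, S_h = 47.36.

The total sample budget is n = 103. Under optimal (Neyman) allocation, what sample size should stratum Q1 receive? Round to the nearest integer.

Neyman allocation: n_h = n · N_h S_h / Σ N_i S_i, with n = 103.
  stratum Q1: N_h·S_h = 1100·189.42 = 208362.00
  stratum Q2: N_h·S_h = 850·263.06 = 223601.00
  stratum Q3: N_h·S_h = 300·48.55 = 14565.00
  stratum Q4: N_h·S_h = 1900·47.36 = 89984.00
Σ N_h S_h = 536512.00
n for stratum Q1 = 103·208362.00/536512.00 = 40.002 → 40

40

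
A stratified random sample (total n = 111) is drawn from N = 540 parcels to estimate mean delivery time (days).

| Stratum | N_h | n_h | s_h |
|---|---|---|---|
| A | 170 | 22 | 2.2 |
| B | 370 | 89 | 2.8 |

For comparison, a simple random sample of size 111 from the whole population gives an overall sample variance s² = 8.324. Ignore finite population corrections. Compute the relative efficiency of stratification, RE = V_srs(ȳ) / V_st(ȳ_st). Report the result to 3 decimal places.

V̂(ȳ_st) = Σ W_h² s_h²/n_h, with W_h = N_h/N and N = 540:
  stratum A: (170/540)²·2.2²/22 = 0.0218038
  stratum B: (370/540)²·2.8²/89 = 0.0413563
V_st = 0.0631602
V_srs = s²/n = 8.324/111 = 0.074991
Relative efficiency = V_srs / V_st = 0.074991/0.0631602 = 1.1873

RE ≈ 1.187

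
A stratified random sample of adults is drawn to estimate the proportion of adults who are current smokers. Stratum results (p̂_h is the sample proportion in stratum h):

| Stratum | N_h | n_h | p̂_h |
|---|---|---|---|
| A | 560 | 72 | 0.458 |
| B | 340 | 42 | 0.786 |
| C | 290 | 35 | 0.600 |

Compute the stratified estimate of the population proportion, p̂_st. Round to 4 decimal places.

N = 1190; stratum weights W_h = N_h/N.
p̂_st = Σ W_h p̂_h = (560·0.458 + 340·0.786 + 290·0.600)/1190 = 0.58632

p̂_st ≈ 0.5863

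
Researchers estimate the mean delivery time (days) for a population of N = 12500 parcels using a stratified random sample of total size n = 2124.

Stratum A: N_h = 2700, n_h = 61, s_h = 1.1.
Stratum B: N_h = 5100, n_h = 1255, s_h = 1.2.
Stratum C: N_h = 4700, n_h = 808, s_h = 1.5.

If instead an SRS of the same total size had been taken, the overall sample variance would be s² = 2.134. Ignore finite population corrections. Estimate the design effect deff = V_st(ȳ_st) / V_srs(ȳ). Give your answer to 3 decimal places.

V̂(ȳ_st) = Σ W_h² s_h²/n_h, with W_h = N_h/N and N = 12500:
  stratum A: (2700/12500)²·1.1²/61 = 0.000925471
  stratum B: (5100/12500)²·1.2²/1255 = 0.000191003
  stratum C: (4700/12500)²·1.5²/808 = 0.000393683
V_st = 0.00151016
V_srs = s²/n = 2.134/2124 = 0.00100471
deff = V_st / V_srs = 0.00151016/0.00100471 = 1.5031

deff ≈ 1.503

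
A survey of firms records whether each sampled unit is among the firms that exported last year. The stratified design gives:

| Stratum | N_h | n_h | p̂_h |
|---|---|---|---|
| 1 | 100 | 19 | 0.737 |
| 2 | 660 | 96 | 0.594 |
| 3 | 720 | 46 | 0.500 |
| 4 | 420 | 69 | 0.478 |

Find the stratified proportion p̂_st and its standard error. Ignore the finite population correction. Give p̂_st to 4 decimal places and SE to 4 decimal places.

N = 1900; stratum weights W_h = N_h/N.
p̂_st = Σ W_h p̂_h = (100·0.737 + 660·0.594 + 720·0.500 + 420·0.478)/1900 = 0.54026
V̂(p̂_st) = Σ W_h² p̂_h(1−p̂_h)/(n_h−1):
  stratum 1: (100/1900)²·0.737·0.263/18 = 2.98293e-05
  stratum 2: (660/1900)²·0.594·0.406/95 = 0.000306316
  stratum 3: (720/1900)²·0.500·0.500/45 = 0.000797784
  stratum 4: (420/1900)²·0.478·0.522/68 = 0.0001793
V̂(p̂_st) = 0.00131323; SE = √V̂ = 0.0362385

p̂_st ≈ 0.5403, SE ≈ 0.0362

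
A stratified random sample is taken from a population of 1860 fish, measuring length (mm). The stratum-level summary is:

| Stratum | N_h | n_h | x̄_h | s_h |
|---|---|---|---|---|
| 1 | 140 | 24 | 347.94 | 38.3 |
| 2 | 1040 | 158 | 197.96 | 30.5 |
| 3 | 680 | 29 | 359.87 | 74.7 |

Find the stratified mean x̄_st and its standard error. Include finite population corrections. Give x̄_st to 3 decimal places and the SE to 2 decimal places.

x̄_st ≈ 268.442, SE ≈ 5.14

x̄_st = Σ W_h x̄_h = (140·347.94 + 1040·197.96 + 680·359.87)/1860 = 268.44172
V̂(x̄_st) = Σ W_h² (1 − n_h/N_h) s_h²/n_h, with W_h = N_h/N and N = 1860:
  stratum 1: (140/1860)²·(1 − 24/140)·38.3²/24 = 0.286911
  stratum 2: (1040/1860)²·(1 − 158/1040)·30.5²/158 = 1.56106
  stratum 3: (680/1860)²·(1 − 29/680)·74.7²/29 = 24.6211
V̂(x̄_st) = 26.4691
SE(x̄_st) = √26.4691 = 5.14481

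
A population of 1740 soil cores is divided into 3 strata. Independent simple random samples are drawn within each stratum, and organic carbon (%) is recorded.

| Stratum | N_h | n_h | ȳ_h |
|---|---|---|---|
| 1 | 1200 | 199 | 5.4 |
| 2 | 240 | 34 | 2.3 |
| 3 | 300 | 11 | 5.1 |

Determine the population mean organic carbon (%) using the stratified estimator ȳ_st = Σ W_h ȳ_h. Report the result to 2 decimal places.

N = Σ N_h = 1740. Stratum weights W_h = N_h/N.
ȳ_st = (1200·5.4 + 240·2.3 + 300·5.1) / 1740 = 4.9207

ȳ_st ≈ 4.92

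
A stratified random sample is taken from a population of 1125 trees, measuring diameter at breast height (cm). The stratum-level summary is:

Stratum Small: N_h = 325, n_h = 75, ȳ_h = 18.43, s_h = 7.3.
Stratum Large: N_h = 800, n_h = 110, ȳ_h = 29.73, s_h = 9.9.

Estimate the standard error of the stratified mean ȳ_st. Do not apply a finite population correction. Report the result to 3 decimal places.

V̂(ȳ_st) = Σ W_h² s_h²/n_h, with W_h = N_h/N and N = 1125:
  stratum Small: (325/1125)²·7.3²/75 = 0.0592988
  stratum Large: (800/1125)²·9.9²/110 = 0.45056
V̂(ȳ_st) = 0.509859
SE(ȳ_st) = √0.509859 = 0.714044

SE(ȳ_st) ≈ 0.714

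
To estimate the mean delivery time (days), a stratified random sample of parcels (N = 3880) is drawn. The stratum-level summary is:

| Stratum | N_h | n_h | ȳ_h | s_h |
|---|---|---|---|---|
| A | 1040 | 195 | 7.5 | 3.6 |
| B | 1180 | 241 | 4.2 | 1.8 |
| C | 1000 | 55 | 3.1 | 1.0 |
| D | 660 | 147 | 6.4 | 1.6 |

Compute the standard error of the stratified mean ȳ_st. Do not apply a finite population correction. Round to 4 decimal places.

SE(ȳ_st) ≈ 0.0879

V̂(ȳ_st) = Σ W_h² s_h²/n_h, with W_h = N_h/N and N = 3880:
  stratum A: (1040/3880)²·3.6²/195 = 0.004775
  stratum B: (1180/3880)²·1.8²/241 = 0.00124345
  stratum C: (1000/3880)²·1.0²/55 = 0.00120774
  stratum D: (660/3880)²·1.6²/147 = 0.000503903
V̂(ȳ_st) = 0.0077301
SE(ȳ_st) = √0.0077301 = 0.087921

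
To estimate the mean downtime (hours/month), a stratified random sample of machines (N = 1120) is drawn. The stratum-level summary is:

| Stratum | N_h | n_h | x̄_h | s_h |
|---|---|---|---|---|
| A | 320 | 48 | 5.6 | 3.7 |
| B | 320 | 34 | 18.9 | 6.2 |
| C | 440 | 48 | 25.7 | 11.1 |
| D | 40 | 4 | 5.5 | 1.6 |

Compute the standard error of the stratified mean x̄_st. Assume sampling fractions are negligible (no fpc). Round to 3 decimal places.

V̂(x̄_st) = Σ W_h² s_h²/n_h, with W_h = N_h/N and N = 1120:
  stratum A: (320/1120)²·3.7²/48 = 0.0232823
  stratum B: (320/1120)²·6.2²/34 = 0.0922929
  stratum C: (440/1120)²·11.1²/48 = 0.396163
  stratum D: (40/1120)²·1.6²/4 = 0.000816327
V̂(x̄_st) = 0.512555
SE(x̄_st) = √0.512555 = 0.715929

SE(x̄_st) ≈ 0.716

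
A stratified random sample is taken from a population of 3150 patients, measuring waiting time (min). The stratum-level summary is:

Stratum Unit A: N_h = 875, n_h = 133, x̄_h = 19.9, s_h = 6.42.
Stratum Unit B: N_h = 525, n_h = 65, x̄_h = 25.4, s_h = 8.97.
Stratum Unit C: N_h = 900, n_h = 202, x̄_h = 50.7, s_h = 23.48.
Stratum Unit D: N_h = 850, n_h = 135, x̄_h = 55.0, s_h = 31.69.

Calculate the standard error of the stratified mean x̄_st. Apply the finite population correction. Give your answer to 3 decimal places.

SE(x̄_st) ≈ 0.824

V̂(x̄_st) = Σ W_h² (1 − n_h/N_h) s_h²/n_h, with W_h = N_h/N and N = 3150:
  stratum Unit A: (875/3150)²·(1 − 133/875)·6.42²/133 = 0.0202773
  stratum Unit B: (525/3150)²·(1 − 65/525)·8.97²/65 = 0.0301278
  stratum Unit C: (900/3150)²·(1 − 202/900)·23.48²/202 = 0.172791
  stratum Unit D: (850/3150)²·(1 − 135/850)·31.69²/135 = 0.455632
V̂(x̄_st) = 0.678829
SE(x̄_st) = √0.678829 = 0.823911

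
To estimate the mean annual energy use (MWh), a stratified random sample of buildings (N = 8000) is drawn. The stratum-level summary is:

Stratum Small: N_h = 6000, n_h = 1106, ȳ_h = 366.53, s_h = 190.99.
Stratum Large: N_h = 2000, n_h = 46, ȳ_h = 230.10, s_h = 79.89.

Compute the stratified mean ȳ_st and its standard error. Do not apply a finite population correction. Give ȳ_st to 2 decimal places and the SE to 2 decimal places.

ȳ_st = Σ W_h ȳ_h = (6000·366.53 + 2000·230.10)/8000 = 332.42250
V̂(ȳ_st) = Σ W_h² s_h²/n_h, with W_h = N_h/N and N = 8000:
  stratum Small: (6000/8000)²·190.99²/1106 = 18.5519
  stratum Large: (2000/8000)²·79.89²/46 = 8.67176
V̂(ȳ_st) = 27.2237
SE(ȳ_st) = √27.2237 = 5.21763

ȳ_st ≈ 332.42, SE ≈ 5.22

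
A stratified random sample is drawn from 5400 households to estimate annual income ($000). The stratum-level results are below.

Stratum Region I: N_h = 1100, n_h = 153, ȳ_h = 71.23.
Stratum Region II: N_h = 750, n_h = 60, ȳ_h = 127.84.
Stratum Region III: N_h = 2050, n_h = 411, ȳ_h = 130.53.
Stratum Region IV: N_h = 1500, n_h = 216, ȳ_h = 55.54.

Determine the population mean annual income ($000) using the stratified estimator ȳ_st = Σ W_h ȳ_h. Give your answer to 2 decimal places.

N = Σ N_h = 5400. Stratum weights W_h = N_h/N.
ȳ_st = (1100·71.23 + 750·127.84 + 2050·130.53 + 1500·55.54) / 5400 = 97.2462

ȳ_st ≈ 97.25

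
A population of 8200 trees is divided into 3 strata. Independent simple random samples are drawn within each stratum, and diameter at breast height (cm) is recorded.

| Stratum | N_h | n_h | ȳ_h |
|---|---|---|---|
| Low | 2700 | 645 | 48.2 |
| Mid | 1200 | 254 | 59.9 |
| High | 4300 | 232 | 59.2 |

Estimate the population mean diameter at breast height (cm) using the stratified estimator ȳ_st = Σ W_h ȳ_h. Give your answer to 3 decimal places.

ȳ_st ≈ 55.680

N = Σ N_h = 8200. Stratum weights W_h = N_h/N.
ȳ_st = (2700·48.2 + 1200·59.9 + 4300·59.2) / 8200 = 55.68049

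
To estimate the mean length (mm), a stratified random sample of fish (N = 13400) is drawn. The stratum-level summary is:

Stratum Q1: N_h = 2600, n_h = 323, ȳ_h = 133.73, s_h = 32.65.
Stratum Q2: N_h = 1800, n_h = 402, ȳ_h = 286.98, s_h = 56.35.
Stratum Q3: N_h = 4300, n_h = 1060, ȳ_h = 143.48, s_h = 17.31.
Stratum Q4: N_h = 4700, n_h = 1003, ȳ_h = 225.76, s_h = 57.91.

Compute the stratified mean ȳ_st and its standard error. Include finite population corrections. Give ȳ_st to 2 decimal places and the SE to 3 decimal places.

ȳ_st ≈ 189.72, SE ≈ 0.752

ȳ_st = Σ W_h ȳ_h = (2600·133.73 + 1800·286.98 + 4300·143.48 + 4700·225.76)/13400 = 189.72373
V̂(ȳ_st) = Σ W_h² (1 − n_h/N_h) s_h²/n_h, with W_h = N_h/N and N = 13400:
  stratum Q1: (2600/13400)²·(1 − 323/2600)·32.65²/323 = 0.108815
  stratum Q2: (1800/13400)²·(1 − 402/1800)·56.35²/402 = 0.110696
  stratum Q3: (4300/13400)²·(1 − 1060/4300)·17.31²/1060 = 0.0219327
  stratum Q4: (4700/13400)²·(1 − 1003/4700)·57.91²/1003 = 0.323552
V̂(ȳ_st) = 0.564996
SE(ȳ_st) = √0.564996 = 0.751662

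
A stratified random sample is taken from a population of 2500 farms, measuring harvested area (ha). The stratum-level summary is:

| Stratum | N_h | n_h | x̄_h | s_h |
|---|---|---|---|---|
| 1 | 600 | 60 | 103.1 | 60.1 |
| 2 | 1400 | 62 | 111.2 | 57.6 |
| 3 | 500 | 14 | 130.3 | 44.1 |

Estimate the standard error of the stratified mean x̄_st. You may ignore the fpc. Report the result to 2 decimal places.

SE(x̄_st) ≈ 5.08

V̂(x̄_st) = Σ W_h² s_h²/n_h, with W_h = N_h/N and N = 2500:
  stratum 1: (600/2500)²·60.1²/60 = 3.46753
  stratum 2: (1400/2500)²·57.6²/62 = 16.7814
  stratum 3: (500/2500)²·44.1²/14 = 5.5566
V̂(x̄_st) = 25.8056
SE(x̄_st) = √25.8056 = 5.07992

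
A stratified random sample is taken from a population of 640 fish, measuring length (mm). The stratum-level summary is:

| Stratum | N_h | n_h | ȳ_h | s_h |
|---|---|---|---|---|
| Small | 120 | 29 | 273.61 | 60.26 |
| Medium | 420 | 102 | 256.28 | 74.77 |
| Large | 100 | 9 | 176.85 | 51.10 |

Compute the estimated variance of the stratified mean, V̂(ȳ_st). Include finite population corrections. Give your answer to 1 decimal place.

V̂(ȳ_st) ≈ 27.7

V̂(ȳ_st) = Σ W_h² (1 − n_h/N_h) s_h²/n_h, with W_h = N_h/N and N = 640:
  stratum Small: (120/640)²·(1 − 29/120)·60.26²/29 = 3.33828
  stratum Medium: (420/640)²·(1 − 102/420)·74.77²/102 = 17.8719
  stratum Large: (100/640)²·(1 − 9/100)·51.10²/9 = 6.44586
V̂(ȳ_st) = 27.6561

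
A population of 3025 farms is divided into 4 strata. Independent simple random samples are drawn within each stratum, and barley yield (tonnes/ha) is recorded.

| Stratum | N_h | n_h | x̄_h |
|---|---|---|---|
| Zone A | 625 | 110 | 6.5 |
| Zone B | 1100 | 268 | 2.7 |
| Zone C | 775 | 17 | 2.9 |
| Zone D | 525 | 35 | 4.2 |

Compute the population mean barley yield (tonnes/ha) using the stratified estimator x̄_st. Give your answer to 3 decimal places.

x̄_st ≈ 3.797

N = Σ N_h = 3025. Stratum weights W_h = N_h/N.
x̄_st = (625·6.5 + 1100·2.7 + 775·2.9 + 525·4.2) / 3025 = 3.79669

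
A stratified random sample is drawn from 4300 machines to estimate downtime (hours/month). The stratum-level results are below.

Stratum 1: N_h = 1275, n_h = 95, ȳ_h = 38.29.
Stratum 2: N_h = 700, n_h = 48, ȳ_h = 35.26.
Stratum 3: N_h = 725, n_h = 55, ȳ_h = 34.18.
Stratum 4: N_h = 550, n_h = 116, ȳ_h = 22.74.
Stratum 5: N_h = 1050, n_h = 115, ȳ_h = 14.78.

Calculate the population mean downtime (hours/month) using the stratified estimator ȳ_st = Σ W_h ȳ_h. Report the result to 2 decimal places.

ȳ_st ≈ 29.37

N = Σ N_h = 4300. Stratum weights W_h = N_h/N.
ȳ_st = (1275·38.29 + 700·35.26 + 725·34.18 + 550·22.74 + 1050·14.78) / 4300 = 29.3740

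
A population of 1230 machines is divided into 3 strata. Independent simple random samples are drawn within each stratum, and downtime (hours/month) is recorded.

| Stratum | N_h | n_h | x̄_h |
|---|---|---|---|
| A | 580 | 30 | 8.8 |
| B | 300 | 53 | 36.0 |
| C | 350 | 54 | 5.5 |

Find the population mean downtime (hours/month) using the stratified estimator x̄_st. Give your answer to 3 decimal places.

x̄_st ≈ 14.495

N = Σ N_h = 1230. Stratum weights W_h = N_h/N.
x̄_st = (580·8.8 + 300·36.0 + 350·5.5) / 1230 = 14.49512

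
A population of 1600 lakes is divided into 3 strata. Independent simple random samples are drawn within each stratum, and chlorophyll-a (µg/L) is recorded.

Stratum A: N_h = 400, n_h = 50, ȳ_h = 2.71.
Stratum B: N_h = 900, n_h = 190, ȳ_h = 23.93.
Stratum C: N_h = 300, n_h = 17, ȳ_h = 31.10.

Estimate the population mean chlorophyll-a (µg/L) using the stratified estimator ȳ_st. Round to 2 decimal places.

N = Σ N_h = 1600. Stratum weights W_h = N_h/N.
ȳ_st = (400·2.71 + 900·23.93 + 300·31.10) / 1600 = 19.9694

ȳ_st ≈ 19.97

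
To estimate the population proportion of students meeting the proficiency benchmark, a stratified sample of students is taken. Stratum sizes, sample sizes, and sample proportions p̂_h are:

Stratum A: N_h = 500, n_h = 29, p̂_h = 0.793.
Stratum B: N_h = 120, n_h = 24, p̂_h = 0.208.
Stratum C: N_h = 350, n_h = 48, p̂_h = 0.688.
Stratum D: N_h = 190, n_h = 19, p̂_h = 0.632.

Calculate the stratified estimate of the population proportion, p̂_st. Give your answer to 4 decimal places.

N = 1160; stratum weights W_h = N_h/N.
p̂_st = Σ W_h p̂_h = (500·0.793 + 120·0.208 + 350·0.688 + 190·0.632)/1160 = 0.67443

p̂_st ≈ 0.6744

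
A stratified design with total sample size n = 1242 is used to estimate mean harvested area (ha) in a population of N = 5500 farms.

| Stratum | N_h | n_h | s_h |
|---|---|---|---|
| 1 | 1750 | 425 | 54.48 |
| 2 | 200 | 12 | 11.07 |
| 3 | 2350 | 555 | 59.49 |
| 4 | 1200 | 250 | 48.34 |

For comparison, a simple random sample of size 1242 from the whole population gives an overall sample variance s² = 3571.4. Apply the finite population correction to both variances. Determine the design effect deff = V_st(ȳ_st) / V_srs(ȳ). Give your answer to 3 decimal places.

deff ≈ 0.804

V̂(ȳ_st) = Σ W_h² (1 − n_h/N_h) s_h²/n_h, with W_h = N_h/N and N = 5500:
  stratum 1: (1750/5500)²·(1 − 425/1750)·54.48²/425 = 0.53532
  stratum 2: (200/5500)²·(1 − 12/200)·11.07²/12 = 0.0126934
  stratum 3: (2350/5500)²·(1 − 555/2350)·59.49²/555 = 0.889205
  stratum 4: (1200/5500)²·(1 − 250/1200)·48.34²/250 = 0.352251
V_st = 1.78947
V_srs = (1 − 1242/5500)·3571.4/1242 = 2.22618
deff = V_st / V_srs = 1.78947/2.22618 = 0.8038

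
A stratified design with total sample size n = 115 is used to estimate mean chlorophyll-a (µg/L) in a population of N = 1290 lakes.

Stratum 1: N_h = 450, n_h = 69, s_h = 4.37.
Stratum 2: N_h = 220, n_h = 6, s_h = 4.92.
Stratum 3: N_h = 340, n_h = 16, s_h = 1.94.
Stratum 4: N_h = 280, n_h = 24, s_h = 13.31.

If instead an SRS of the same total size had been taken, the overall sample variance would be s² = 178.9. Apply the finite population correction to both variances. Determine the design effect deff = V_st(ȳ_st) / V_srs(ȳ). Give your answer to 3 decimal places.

V̂(ȳ_st) = Σ W_h² (1 − n_h/N_h) s_h²/n_h, with W_h = N_h/N and N = 1290:
  stratum 1: (450/1290)²·(1 − 69/450)·4.37²/69 = 0.0285149
  stratum 2: (220/1290)²·(1 − 6/220)·4.92²/6 = 0.11414
  stratum 3: (340/1290)²·(1 − 16/340)·1.94²/16 = 0.0155714
  stratum 4: (280/1290)²·(1 − 24/280)·13.31²/24 = 0.317953
V_st = 0.476179
V_srs = (1 − 115/1290)·178.9/115 = 1.41697
deff = V_st / V_srs = 0.476179/1.41697 = 0.3361

deff ≈ 0.336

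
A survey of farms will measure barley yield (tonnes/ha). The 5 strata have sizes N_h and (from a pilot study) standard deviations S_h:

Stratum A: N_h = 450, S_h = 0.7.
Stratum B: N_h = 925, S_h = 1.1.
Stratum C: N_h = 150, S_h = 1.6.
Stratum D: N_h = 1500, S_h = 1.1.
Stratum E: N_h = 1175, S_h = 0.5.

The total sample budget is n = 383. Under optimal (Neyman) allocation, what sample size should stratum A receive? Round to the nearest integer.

32

Neyman allocation: n_h = n · N_h S_h / Σ N_i S_i, with n = 383.
  stratum A: N_h·S_h = 450·0.7 = 315.00
  stratum B: N_h·S_h = 925·1.1 = 1017.50
  stratum C: N_h·S_h = 150·1.6 = 240.00
  stratum D: N_h·S_h = 1500·1.1 = 1650.00
  stratum E: N_h·S_h = 1175·0.5 = 587.50
Σ N_h S_h = 3810.00
n for stratum A = 383·315.00/3810.00 = 31.665 → 32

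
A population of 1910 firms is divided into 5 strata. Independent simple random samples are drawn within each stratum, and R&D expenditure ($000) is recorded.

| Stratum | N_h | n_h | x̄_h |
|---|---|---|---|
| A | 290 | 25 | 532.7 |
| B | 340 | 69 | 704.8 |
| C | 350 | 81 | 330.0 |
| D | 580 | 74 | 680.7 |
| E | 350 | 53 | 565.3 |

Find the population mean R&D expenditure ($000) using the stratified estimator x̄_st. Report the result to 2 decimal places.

N = Σ N_h = 1910. Stratum weights W_h = N_h/N.
x̄_st = (290·532.7 + 340·704.8 + 350·330.0 + 580·680.7 + 350·565.3) / 1910 = 577.1079

x̄_st ≈ 577.11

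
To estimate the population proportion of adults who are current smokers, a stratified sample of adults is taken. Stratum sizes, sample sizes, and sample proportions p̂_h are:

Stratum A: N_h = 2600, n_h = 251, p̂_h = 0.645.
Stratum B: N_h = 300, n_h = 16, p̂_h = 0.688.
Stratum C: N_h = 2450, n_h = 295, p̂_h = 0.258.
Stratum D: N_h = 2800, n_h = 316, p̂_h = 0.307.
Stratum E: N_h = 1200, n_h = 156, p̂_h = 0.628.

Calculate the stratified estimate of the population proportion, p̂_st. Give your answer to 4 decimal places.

p̂_st ≈ 0.4416

N = 9350; stratum weights W_h = N_h/N.
p̂_st = Σ W_h p̂_h = (2600·0.645 + 300·0.688 + 2450·0.258 + 2800·0.307 + 1200·0.628)/9350 = 0.44157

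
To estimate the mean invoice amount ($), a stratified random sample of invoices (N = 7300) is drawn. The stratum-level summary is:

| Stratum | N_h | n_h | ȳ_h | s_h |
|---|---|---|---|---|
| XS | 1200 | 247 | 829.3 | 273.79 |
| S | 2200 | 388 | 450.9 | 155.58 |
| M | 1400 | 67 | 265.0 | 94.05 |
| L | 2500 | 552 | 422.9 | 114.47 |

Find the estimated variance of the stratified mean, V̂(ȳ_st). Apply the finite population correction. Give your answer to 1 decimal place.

V̂(ȳ_st) ≈ 18.0

V̂(ȳ_st) = Σ W_h² (1 − n_h/N_h) s_h²/n_h, with W_h = N_h/N and N = 7300:
  stratum XS: (1200/7300)²·(1 − 247/1200)·273.79²/247 = 6.51278
  stratum S: (2200/7300)²·(1 − 388/2200)·155.58²/388 = 4.66671
  stratum M: (1400/7300)²·(1 − 67/1400)·94.05²/67 = 4.62333
  stratum L: (2500/7300)²·(1 − 552/2500)·114.47²/552 = 2.16934
V̂(ȳ_st) = 17.9722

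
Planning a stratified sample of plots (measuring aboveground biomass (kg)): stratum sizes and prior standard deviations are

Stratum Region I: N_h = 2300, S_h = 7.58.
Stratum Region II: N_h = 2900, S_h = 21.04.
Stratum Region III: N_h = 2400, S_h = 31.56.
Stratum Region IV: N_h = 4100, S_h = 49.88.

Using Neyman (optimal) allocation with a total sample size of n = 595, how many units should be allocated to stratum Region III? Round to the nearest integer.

Neyman allocation: n_h = n · N_h S_h / Σ N_i S_i, with n = 595.
  stratum Region I: N_h·S_h = 2300·7.58 = 17434.00
  stratum Region II: N_h·S_h = 2900·21.04 = 61016.00
  stratum Region III: N_h·S_h = 2400·31.56 = 75744.00
  stratum Region IV: N_h·S_h = 4100·49.88 = 204508.00
Σ N_h S_h = 358702.00
n for stratum Region III = 595·75744.00/358702.00 = 125.641 → 126

126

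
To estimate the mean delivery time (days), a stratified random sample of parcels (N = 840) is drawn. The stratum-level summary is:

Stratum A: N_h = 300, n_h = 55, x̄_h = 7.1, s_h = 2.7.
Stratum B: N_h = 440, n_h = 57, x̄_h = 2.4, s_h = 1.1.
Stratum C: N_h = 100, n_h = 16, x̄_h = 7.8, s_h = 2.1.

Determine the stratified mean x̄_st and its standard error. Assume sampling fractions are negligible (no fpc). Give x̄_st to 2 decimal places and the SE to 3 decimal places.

x̄_st ≈ 4.72, SE ≈ 0.163

x̄_st = Σ W_h x̄_h = (300·7.1 + 440·2.4 + 100·7.8)/840 = 4.72143
V̂(x̄_st) = Σ W_h² s_h²/n_h, with W_h = N_h/N and N = 840:
  stratum A: (300/840)²·2.7²/55 = 0.0169063
  stratum B: (440/840)²·1.1²/57 = 0.00582448
  stratum C: (100/840)²·2.1²/16 = 0.00390625
V̂(x̄_st) = 0.026637
SE(x̄_st) = √0.026637 = 0.163209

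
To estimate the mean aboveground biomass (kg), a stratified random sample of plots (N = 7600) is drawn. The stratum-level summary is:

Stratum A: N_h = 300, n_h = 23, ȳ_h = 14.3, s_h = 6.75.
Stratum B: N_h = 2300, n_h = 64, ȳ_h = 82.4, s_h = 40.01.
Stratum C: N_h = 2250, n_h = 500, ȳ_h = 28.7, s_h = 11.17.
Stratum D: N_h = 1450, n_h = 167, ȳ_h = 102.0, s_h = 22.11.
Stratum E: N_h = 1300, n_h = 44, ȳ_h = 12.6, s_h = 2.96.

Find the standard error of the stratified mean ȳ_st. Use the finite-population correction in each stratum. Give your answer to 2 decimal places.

V̂(ȳ_st) = Σ W_h² (1 − n_h/N_h) s_h²/n_h, with W_h = N_h/N and N = 7600:
  stratum A: (300/7600)²·(1 − 23/300)·6.75²/23 = 0.00285006
  stratum B: (2300/7600)²·(1 − 64/2300)·40.01²/64 = 2.22705
  stratum C: (2250/7600)²·(1 − 500/2250)·11.17²/500 = 0.017011
  stratum D: (1450/7600)²·(1 − 167/1450)·22.11²/167 = 0.0942819
  stratum E: (1300/7600)²·(1 − 44/1300)·2.96²/44 = 0.00562907
V̂(ȳ_st) = 2.34682
SE(ȳ_st) = √2.34682 = 1.53193

SE(ȳ_st) ≈ 1.53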